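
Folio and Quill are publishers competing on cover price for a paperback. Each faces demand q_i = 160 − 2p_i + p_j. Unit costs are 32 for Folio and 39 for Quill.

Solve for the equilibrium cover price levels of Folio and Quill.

75.6, 78.4

Folio's profit: π = (p_{Folio} − 32)(160 − 2p_{Folio} + p_{Quill}).
∂π/∂p_{Folio} = 224 − 4p_{Folio} + p_{Quill} = 0 ⇒ p_{Folio} = 56 + 0.25p_{Quill}.
Similarly p_{Quill} = 59.5 + 0.25p_{Folio}.
Plugging p_{Quill} into Folio's best response: p_{Folio} = 56 + 0.25(59.5 + 0.25p_{Folio}) ⇒ 0.9375p_{Folio} = 70.875, so p_{Folio} = 75.6.
Then p_{Quill} = 59.5 + 0.25·75.6 = 78.4.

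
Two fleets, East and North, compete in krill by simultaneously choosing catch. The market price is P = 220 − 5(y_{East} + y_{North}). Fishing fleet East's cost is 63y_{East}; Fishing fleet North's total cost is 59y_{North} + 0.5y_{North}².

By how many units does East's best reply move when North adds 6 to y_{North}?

Fishing fleet East's profit: π = y_{East}(220 − 5(y_{East} + y_{North})) − 63y_{East}.
∂π/∂y_{East} = 157 − 10y_{East} − 5y_{North} = 0, so y_{East} = 15.7 − 0.5y_{North}.
The reaction-function slope is −0.5, so a 6-unit rise in y_{North} moves y_{East} by −0.5 × 6 = −3. East's best response falls — the actions are strategic substitutes.

-3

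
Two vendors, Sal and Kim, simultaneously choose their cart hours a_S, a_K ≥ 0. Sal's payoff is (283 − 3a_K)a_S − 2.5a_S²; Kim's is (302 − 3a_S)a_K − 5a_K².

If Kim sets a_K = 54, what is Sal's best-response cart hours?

24.2

Expanding Sal's payoff: 283a_S − 3a_Ka_S − 2.5a_S².
∂π/∂a_S = 283 − 3a_K − 5a_S = 0, so a_S = 56.6 − 0.6a_K.
At a_K = 54: a_S = 56.6 − 0.6·54 = 24.2.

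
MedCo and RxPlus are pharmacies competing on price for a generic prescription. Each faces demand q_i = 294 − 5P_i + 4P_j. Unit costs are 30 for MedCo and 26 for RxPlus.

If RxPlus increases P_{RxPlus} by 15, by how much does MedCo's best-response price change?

6

MedCo's profit: π = (P_{MedCo} − 30)(294 − 5P_{MedCo} + 4P_{RxPlus}).
∂π/∂P_{MedCo} = 444 − 10P_{MedCo} + 4P_{RxPlus} = 0 ⇒ P_{MedCo} = 44.4 + 0.4P_{RxPlus}.
The reaction-function slope is 0.4, so a 15-unit rise in P_{RxPlus} moves P_{MedCo} by 0.4 × 15 = 6. MedCo's best response rises — the actions are strategic complements.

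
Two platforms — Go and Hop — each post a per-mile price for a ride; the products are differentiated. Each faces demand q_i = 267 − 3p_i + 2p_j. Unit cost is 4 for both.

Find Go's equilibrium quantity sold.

197.25

Go's profit: π = (p_{Go} − 4)(267 − 3p_{Go} + 2p_{Hop}).
∂π/∂p_{Go} = 279 − 6p_{Go} + 2p_{Hop} = 0 ⇒ p_{Go} = 46.5 + (1/3)p_{Hop}.
By symmetry p_{Hop} = p_{Go}; substituting into the reaction function, (2/3)p_{Go} = 46.5 and p_{Go} = 69.75.
q_{Go} = 267 − 3·69.75 + 2·69.75 = 197.25.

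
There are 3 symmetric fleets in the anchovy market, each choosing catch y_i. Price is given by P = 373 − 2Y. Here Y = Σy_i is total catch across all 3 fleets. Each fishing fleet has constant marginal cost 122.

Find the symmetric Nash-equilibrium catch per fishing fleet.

31.375

A representative fishing fleet's profit is π_i = y_i(373 − 2Y) − 122y_i, with Y = y_i + Σ_{j≠i} y_j.
First-order condition: 251 − 4y_i − 2Σ_{j≠i} y_j = 0.
With identical fishing fleets, set every y_j = y: then 251 − 4y − 4y = 0, i.e. y = 251/8 = 31.375.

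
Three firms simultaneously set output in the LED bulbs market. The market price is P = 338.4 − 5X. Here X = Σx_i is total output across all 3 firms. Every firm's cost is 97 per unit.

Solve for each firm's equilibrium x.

A representative firm's profit is π_i = x_i(338.4 − 5X) − 97x_i, with X = x_i + Σ_{j≠i} x_j.
First-order condition: 241.4 − 10x_i − 5Σ_{j≠i} x_j = 0.
In a symmetric equilibrium every firm chooses the same x, so Σ_{j≠i} x_j = 2x. The condition becomes 241.4 − 20x = 0, giving x = 241.4/20 = 12.07.

12.07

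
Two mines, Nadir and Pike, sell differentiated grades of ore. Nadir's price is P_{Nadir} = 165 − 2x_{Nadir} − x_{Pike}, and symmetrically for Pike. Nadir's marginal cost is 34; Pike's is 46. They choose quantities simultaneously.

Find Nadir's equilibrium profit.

1458

Mine Nadir's profit: π = x_{Nadir}(165 − 2x_{Nadir} − x_{Pike}) − 34x_{Nadir}.
∂π/∂x_{Nadir} = 131 − 4x_{Nadir} − x_{Pike} = 0 ⇒ x_{Nadir} = 32.75 − 0.25x_{Pike}.
Similarly x_{Pike} = 29.75 − 0.25x_{Nadir}.
Substituting the second reaction function into the first: x_{Nadir} = 32.75 − 0.25(29.75 − 0.25x_{Nadir}), which gives 0.9375x_{Nadir} = 25.3125 ⇒ x_{Nadir} = 27.
Then x_{Pike} = 29.75 − 0.25·27 = 23.
P_{Nadir} = 165 − 2·27 − 23 = 88.
Profit = (88 − 34)·27 = 1458.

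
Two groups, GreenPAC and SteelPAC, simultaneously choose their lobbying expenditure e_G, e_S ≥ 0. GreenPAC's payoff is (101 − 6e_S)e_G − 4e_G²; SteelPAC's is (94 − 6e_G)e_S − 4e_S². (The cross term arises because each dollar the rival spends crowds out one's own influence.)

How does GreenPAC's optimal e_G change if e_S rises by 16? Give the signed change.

Expanding GreenPAC's payoff: 101e_G − 6e_Se_G − 4e_G².
∂π/∂e_G = 101 − 6e_S − 8e_G = 0, so e_G = 12.625 − 0.75e_S.
The reaction-function slope is −0.75, so a 16-unit rise in e_S moves e_G by −0.75 × 16 = −12. GreenPAC's best response falls — the actions are strategic substitutes.

-12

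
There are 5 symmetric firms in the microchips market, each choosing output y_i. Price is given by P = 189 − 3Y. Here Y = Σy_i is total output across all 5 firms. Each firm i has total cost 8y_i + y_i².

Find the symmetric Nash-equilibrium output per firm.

9.05

A representative firm's profit is π_i = y_i(189 − 3Y) − 8y_i − y_i², with Y = y_i + Σ_{j≠i} y_j.
First-order condition: 181 − 8y_i − 3Σ_{j≠i} y_j = 0.
With identical firms, set every y_j = y: then 181 − 8y − 12y = 0, i.e. y = 181/20 = 9.05.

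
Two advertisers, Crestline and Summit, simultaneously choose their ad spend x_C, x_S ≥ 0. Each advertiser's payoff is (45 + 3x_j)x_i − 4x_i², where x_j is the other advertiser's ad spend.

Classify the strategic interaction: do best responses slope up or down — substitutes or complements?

strategic complements

Crestline's payoff is (45 + 3x_S)x_C − 4x_C².
∂π/∂x_C = 45 + 3x_S − 8x_C = 0, so x_C = 5.625 + 0.375x_S.
The best-response slope dx_C/dx_S = 0.375 > 0: the reaction function is upward-sloping, so the choices are strategic complements.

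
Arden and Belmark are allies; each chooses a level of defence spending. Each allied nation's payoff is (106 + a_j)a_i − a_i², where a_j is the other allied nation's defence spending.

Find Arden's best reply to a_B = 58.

Arden's payoff is (106 + a_B)a_A − a_A².
∂π/∂a_A = 106 + a_B − 2a_A = 0, so a_A = 53 + 0.5a_B.
At a_B = 58: a_A = 53 + 0.5·58 = 82.

82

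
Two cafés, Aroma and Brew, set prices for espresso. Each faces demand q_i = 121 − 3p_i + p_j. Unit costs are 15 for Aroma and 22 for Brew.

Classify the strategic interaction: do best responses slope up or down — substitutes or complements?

strategic complements

Aroma's profit: π = (p_{Aroma} − 15)(121 − 3p_{Aroma} + p_{Brew}).
∂π/∂p_{Aroma} = 166 − 6p_{Aroma} + p_{Brew} = 0 ⇒ p_{Aroma} = 83/3 + (1/6)p_{Brew}.
The best-response slope dp_{Aroma}/dp_{Brew} = 1/6 > 0: the reaction function is upward-sloping, so the choices are strategic complements.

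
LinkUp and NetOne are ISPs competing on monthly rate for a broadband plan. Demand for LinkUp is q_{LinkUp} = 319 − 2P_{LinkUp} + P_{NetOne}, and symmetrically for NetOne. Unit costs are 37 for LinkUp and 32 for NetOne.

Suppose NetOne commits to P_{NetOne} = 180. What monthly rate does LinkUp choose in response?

LinkUp's profit: π = (P_{LinkUp} − 37)(319 − 2P_{LinkUp} + P_{NetOne}).
∂π/∂P_{LinkUp} = 393 − 4P_{LinkUp} + P_{NetOne} = 0 ⇒ P_{LinkUp} = 98.25 + 0.25P_{NetOne}.
At P_{NetOne} = 180: P_{LinkUp} = 98.25 + 0.25·180 = 143.25.

143.25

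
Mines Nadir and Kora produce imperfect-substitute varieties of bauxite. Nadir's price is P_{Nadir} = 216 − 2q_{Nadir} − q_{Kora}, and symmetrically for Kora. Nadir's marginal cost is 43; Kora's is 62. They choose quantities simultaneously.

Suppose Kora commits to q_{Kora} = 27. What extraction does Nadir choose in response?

36.5

Mine Nadir's profit: π = q_{Nadir}(216 − 2q_{Nadir} − q_{Kora}) − 43q_{Nadir}.
∂π/∂q_{Nadir} = 173 − 4q_{Nadir} − q_{Kora} = 0 ⇒ q_{Nadir} = 43.25 − 0.25q_{Kora}.
At q_{Kora} = 27: q_{Nadir} = 43.25 − 0.25·27 = 36.5.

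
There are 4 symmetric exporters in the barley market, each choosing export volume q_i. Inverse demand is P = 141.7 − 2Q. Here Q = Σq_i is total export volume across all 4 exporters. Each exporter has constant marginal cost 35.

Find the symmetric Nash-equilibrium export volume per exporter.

A representative exporter's profit is π_i = q_i(141.7 − 2Q) − 35q_i, with Q = q_i + Σ_{j≠i} q_j.
First-order condition: 106.7 − 4q_i − 2Σ_{j≠i} q_j = 0.
With identical exporters, set every q_j = q: then 106.7 − 4q − 6q = 0, i.e. q = 106.7/10 = 10.67.

10.67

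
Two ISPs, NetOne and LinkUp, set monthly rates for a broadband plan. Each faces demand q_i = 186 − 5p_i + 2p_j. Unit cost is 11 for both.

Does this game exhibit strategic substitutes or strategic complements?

strategic complements

NetOne's profit: π = (p_{NetOne} − 11)(186 − 5p_{NetOne} + 2p_{LinkUp}).
∂π/∂p_{NetOne} = 241 − 10p_{NetOne} + 2p_{LinkUp} = 0 ⇒ p_{NetOne} = 24.1 + 0.2p_{LinkUp}.
The best-response slope dp_{NetOne}/dp_{LinkUp} = 0.2 > 0: the reaction function is upward-sloping, so the choices are strategic complements.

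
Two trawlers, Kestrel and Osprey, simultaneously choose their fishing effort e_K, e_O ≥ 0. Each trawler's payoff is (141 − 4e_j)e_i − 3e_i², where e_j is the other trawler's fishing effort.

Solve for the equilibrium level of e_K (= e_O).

Kestrel's payoff is (141 − 4e_O)e_K − 3e_K².
∂π/∂e_K = 141 − 4e_O − 6e_K = 0, so e_K = 23.5 − (2/3)e_O.
The game is symmetric, so in equilibrium e_O = e_K: the reaction function gives (5/3)e_K = 23.5, hence e_K = 14.1.

14.1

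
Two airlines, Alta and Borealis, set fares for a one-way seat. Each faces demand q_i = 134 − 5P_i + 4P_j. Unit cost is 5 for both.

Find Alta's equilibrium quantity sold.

107.5

Alta's profit: π = (P_{Alta} − 5)(134 − 5P_{Alta} + 4P_{Borealis}).
∂π/∂P_{Alta} = 159 − 10P_{Alta} + 4P_{Borealis} = 0 ⇒ P_{Alta} = 15.9 + 0.4P_{Borealis}.
Setting P_{Alta} = P_{Borealis} in the reaction function: P_{Alta} = 15.9 + 0.4P_{Alta}, so P_{Alta} = 15.9 / 0.6 = 26.5.
q_{Alta} = 134 − 5·26.5 + 4·26.5 = 107.5.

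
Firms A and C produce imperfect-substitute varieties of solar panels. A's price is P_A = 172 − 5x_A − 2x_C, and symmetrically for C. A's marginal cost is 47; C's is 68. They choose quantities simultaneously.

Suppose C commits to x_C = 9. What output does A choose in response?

Firm A's profit: π = x_A(172 − 5x_A − 2x_C) − 47x_A.
∂π/∂x_A = 125 − 10x_A − 2x_C = 0 ⇒ x_A = 12.5 − 0.2x_C.
At x_C = 9: x_A = 12.5 − 0.2·9 = 10.7.

10.7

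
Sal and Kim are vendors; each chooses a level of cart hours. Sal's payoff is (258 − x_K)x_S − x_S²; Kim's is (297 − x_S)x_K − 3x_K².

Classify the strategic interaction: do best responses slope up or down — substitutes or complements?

strategic substitutes

Expanding Sal's payoff: 258x_S − x_Kx_S − x_S².
∂π/∂x_S = 258 − x_K − 2x_S = 0, so x_S = 129 − 0.5x_K.
The best-response slope dx_S/dx_K = −0.5 < 0: the reaction function is downward-sloping, so the choices are strategic substitutes.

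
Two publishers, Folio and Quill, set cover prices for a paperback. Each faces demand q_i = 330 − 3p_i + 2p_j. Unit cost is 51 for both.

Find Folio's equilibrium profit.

14595.1875

Folio's profit: π = (p_{Folio} − 51)(330 − 3p_{Folio} + 2p_{Quill}).
∂π/∂p_{Folio} = 483 − 6p_{Folio} + 2p_{Quill} = 0 ⇒ p_{Folio} = 80.5 + (1/3)p_{Quill}.
By symmetry p_{Quill} = p_{Folio}; substituting into the reaction function, (2/3)p_{Folio} = 80.5 and p_{Folio} = 120.75.
q_{Folio} = 330 − 3·120.75 + 2·120.75 = 209.25.
Profit = (120.75 − 51)·209.25 = 14595.1875.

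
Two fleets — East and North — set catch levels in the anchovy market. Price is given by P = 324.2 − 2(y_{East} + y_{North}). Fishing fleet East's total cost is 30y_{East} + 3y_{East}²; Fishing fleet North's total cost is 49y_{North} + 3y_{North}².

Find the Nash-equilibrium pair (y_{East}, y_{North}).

Fishing fleet East's profit: π = y_{East}(324.2 − 2(y_{East} + y_{North})) − 30y_{East} − 3y_{East}².
∂π/∂y_{East} = 294.2 − 10y_{East} − 2y_{North} = 0, so y_{East} = 29.42 − 0.2y_{North}.
By the same steps for North: y_{North} = 27.52 − 0.2y_{East}.
Solving the two reaction functions simultaneously: (1 − (−0.2)(−0.2))y_{East} = 29.42 − 0.2·27.52, so 0.96y_{East} = 23.916 and y_{East} = 24.9125.
Then y_{North} = 27.52 − 0.2·24.9125 = 22.5375.

24.9125, 22.5375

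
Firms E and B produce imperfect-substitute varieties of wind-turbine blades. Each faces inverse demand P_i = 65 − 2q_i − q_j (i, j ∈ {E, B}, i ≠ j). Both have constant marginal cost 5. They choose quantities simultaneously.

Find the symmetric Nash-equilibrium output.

Firm E's profit: π = q_E(65 − 2q_E − q_B) − 5q_E.
∂π/∂q_E = 60 − 4q_E − q_B = 0 ⇒ q_E = 15 − 0.25q_B.
By symmetry q_B = q_E; substituting into the reaction function, 1.25q_E = 15 and q_E = 12.

12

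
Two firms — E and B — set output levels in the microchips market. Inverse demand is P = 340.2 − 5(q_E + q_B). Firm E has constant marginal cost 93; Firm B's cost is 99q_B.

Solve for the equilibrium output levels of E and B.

16.88, 15.68

Firm E's profit: π = q_E(340.2 − 5(q_E + q_B)) − 93q_E.
∂π/∂q_E = 247.2 − 10q_E − 5q_B = 0, so q_E = 24.72 − 0.5q_B.
By the same steps for B: q_B = 24.12 − 0.5q_E.
Plugging q_B into E's best response: q_E = 24.72 − 0.5(24.12 − 0.5q_E) ⇒ 0.75q_E = 12.66, so q_E = 16.88.
Then q_B = 24.12 − 0.5·16.88 = 15.68.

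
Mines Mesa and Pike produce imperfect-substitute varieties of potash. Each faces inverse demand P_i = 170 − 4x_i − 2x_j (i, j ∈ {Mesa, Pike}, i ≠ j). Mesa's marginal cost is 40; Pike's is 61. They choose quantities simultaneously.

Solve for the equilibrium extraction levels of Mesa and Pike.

13.7, 10.2

Mine Mesa's profit: π = x_{Mesa}(170 − 4x_{Mesa} − 2x_{Pike}) − 40x_{Mesa}.
∂π/∂x_{Mesa} = 130 − 8x_{Mesa} − 2x_{Pike} = 0 ⇒ x_{Mesa} = 16.25 − 0.25x_{Pike}.
Similarly x_{Pike} = 13.625 − 0.25x_{Mesa}.
Plugging x_{Pike} into Mesa's best response: x_{Mesa} = 16.25 − 0.25(13.625 − 0.25x_{Mesa}) ⇒ 0.9375x_{Mesa} = 411/32, so x_{Mesa} = 13.7.
Then x_{Pike} = 13.625 − 0.25·13.7 = 10.2.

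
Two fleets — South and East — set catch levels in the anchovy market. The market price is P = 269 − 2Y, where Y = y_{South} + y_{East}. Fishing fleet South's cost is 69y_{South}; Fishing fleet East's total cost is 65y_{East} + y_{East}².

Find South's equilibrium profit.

Fishing fleet South's profit: π = y_{South}(269 − 2(y_{South} + y_{East})) − 69y_{South}.
∂π/∂y_{South} = 200 − 4y_{South} − 2y_{East} = 0, so y_{South} = 50 − 0.5y_{East}.
For East: ∂π/∂y_{East} = 204 − 6y_{East} − 2y_{South} = 0 ⇒ y_{East} = 34 − (1/3)y_{South}.
Plugging y_{East} into South's best response: y_{South} = 50 − 0.5(34 − (1/3)y_{South}) ⇒ (5/6)y_{South} = 33, so y_{South} = 39.6.
Then y_{East} = 34 − (1/3)·39.6 = 20.8.
Price P = 269 − 2·60.4 = 148.2.
South's profit: (148.2 − 69)·39.6 = 3136.32.

3136.32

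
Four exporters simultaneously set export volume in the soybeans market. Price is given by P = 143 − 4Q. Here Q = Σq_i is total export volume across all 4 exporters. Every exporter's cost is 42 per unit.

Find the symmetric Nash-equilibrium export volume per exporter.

5.05

A representative exporter's profit is π_i = q_i(143 − 4Q) − 42q_i, with Q = q_i + Σ_{j≠i} q_j.
First-order condition: 101 − 8q_i − 4Σ_{j≠i} q_j = 0.
With identical exporters, set every q_j = q: then 101 − 8q − 12q = 0, i.e. q = 101/20 = 5.05.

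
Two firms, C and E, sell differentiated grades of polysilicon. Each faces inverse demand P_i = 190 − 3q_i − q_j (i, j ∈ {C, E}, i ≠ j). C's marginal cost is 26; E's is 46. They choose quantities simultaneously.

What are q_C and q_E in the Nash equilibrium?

Firm C's profit: π = q_C(190 − 3q_C − q_E) − 26q_C.
∂π/∂q_C = 164 − 6q_C − q_E = 0 ⇒ q_C = 82/3 − (1/6)q_E.
Similarly q_E = 24 − (1/6)q_C.
Solving the two reaction functions simultaneously: (1 − (−1/6)(−1/6))q_C = 82/3 − (1/6)·24, so (35/36)q_C = 70/3 and q_C = 24.
Then q_E = 24 − (1/6)·24 = 20.

24, 20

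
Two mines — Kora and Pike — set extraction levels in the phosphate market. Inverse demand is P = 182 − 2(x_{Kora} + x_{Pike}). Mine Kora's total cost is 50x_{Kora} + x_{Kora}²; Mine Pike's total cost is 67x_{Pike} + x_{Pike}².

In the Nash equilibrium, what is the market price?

120.25

Mine Kora's profit: π = x_{Kora}(182 − 2(x_{Kora} + x_{Pike})) − 50x_{Kora} − x_{Kora}².
∂π/∂x_{Kora} = 132 − 6x_{Kora} − 2x_{Pike} = 0, so x_{Kora} = 22 − (1/3)x_{Pike}.
By the same steps for Pike: x_{Pike} = 115/6 − (1/3)x_{Kora}.
Substituting the second reaction function into the first: x_{Kora} = 22 − (1/3)(115/6 − (1/3)x_{Kora}), which gives (8/9)x_{Kora} = 281/18 ⇒ x_{Kora} = 17.5625.
Then x_{Pike} = 115/6 − (1/3)·17.5625 = 13.3125.
Equilibrium price: P = 182 − 2·30.875 = 120.25.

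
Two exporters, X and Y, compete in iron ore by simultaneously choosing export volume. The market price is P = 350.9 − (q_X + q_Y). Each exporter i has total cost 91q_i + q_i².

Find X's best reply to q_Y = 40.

54.975

Exporter X's profit: π = q_X(350.9 − (q_X + q_Y)) − 91q_X − q_X².
∂π/∂q_X = 259.9 − 4q_X − q_Y = 0, so q_X = 64.975 − 0.25q_Y.
At q_Y = 40: q_X = 64.975 − 0.25·40 = 54.975.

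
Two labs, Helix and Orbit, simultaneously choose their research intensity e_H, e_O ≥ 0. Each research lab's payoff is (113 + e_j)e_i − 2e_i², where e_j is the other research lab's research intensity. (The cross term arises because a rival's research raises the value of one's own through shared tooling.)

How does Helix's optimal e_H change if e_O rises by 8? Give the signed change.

2

Helix's payoff is (113 + e_O)e_H − 2e_H².
∂π/∂e_H = 113 + e_O − 4e_H = 0, so e_H = 28.25 + 0.25e_O.
The reaction-function slope is 0.25, so an 8-unit rise in e_O moves e_H by 0.25 × 8 = 2. Helix's best response rises — the actions are strategic complements.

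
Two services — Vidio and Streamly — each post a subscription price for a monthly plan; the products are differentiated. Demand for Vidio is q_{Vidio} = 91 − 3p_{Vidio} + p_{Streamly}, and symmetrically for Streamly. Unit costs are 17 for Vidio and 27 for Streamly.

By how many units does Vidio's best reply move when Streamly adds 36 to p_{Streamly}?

Vidio's profit: π = (p_{Vidio} − 17)(91 − 3p_{Vidio} + p_{Streamly}).
∂π/∂p_{Vidio} = 142 − 6p_{Vidio} + p_{Streamly} = 0 ⇒ p_{Vidio} = 71/3 + (1/6)p_{Streamly}.
The reaction-function slope is 1/6, so a 36-unit rise in p_{Streamly} moves p_{Vidio} by 1/6 × 36 = 6. Vidio's best response rises — the actions are strategic complements.

6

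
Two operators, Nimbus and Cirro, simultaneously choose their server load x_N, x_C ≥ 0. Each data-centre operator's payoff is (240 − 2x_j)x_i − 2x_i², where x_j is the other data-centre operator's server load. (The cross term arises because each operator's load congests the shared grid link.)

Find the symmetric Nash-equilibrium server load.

Nimbus's payoff is (240 − 2x_C)x_N − 2x_N².
∂π/∂x_N = 240 − 2x_C − 4x_N = 0, so x_N = 60 − 0.5x_C.
The game is symmetric, so in equilibrium x_C = x_N: the reaction function gives 1.5x_N = 60, hence x_N = 40.

40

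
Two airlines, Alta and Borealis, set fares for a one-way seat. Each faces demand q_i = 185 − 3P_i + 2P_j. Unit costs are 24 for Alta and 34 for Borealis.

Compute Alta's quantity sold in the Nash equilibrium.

126.375

Alta's profit: π = (P_{Alta} − 24)(185 − 3P_{Alta} + 2P_{Borealis}).
∂π/∂P_{Alta} = 257 − 6P_{Alta} + 2P_{Borealis} = 0 ⇒ P_{Alta} = 257/6 + (1/3)P_{Borealis}.
Similarly P_{Borealis} = 287/6 + (1/3)P_{Alta}.
Substituting the second reaction function into the first: P_{Alta} = 257/6 + (1/3)(287/6 + (1/3)P_{Alta}), which gives (8/9)P_{Alta} = 529/9 ⇒ P_{Alta} = 66.125.
Then P_{Borealis} = 287/6 + (1/3)·66.125 = 69.875.
q_{Alta} = 185 − 3·66.125 + 2·69.875 = 126.375.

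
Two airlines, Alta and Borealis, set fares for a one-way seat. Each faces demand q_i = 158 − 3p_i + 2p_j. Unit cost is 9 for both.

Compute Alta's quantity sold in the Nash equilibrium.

Alta's profit: π = (p_{Alta} − 9)(158 − 3p_{Alta} + 2p_{Borealis}).
∂π/∂p_{Alta} = 185 − 6p_{Alta} + 2p_{Borealis} = 0 ⇒ p_{Alta} = 185/6 + (1/3)p_{Borealis}.
The game is symmetric, so in equilibrium p_{Borealis} = p_{Alta}: the reaction function gives (2/3)p_{Alta} = 185/6, hence p_{Alta} = 46.25.
q_{Alta} = 158 − 3·46.25 + 2·46.25 = 111.75.

111.75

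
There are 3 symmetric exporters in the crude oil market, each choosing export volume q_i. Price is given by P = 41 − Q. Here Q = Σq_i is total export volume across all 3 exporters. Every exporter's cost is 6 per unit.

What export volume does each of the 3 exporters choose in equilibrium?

8.75

A representative exporter's profit is π_i = q_i(41 − Q) − 6q_i, with Q = q_i + Σ_{j≠i} q_j.
First-order condition: 35 − 2q_i − Σ_{j≠i} q_j = 0.
In a symmetric equilibrium every exporter chooses the same q, so Σ_{j≠i} q_j = 2q. The condition becomes 35 − 4q = 0, giving q = 35/4 = 8.75.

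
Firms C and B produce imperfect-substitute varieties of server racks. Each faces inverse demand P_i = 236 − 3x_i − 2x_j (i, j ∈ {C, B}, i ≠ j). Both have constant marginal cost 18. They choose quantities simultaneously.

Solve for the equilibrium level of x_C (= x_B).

27.25

Firm C's profit: π = x_C(236 − 3x_C − 2x_B) − 18x_C.
∂π/∂x_C = 218 − 6x_C − 2x_B = 0 ⇒ x_C = 109/3 − (1/3)x_B.
Setting x_C = x_B in the reaction function: x_C = 109/3 − (1/3)x_C, so x_C = (109/3) / (4/3) = 27.25.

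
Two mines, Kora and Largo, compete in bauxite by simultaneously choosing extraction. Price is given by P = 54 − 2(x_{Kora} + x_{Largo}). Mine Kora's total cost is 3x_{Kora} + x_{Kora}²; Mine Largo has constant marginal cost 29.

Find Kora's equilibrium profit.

Mine Kora's profit: π = x_{Kora}(54 − 2(x_{Kora} + x_{Largo})) − 3x_{Kora} − x_{Kora}².
∂π/∂x_{Kora} = 51 − 6x_{Kora} − 2x_{Largo} = 0, so x_{Kora} = 8.5 − (1/3)x_{Largo}.
For Largo: ∂π/∂x_{Largo} = 25 − 4x_{Largo} − 2x_{Kora} = 0 ⇒ x_{Largo} = 6.25 − 0.5x_{Kora}.
Solving the two reaction functions simultaneously: (1 − (−1/3)(−0.5))x_{Kora} = 8.5 − (1/3)·6.25, so (5/6)x_{Kora} = 77/12 and x_{Kora} = 7.7.
Then x_{Largo} = 6.25 − 0.5·7.7 = 2.4.
Price P = 54 − 2·10.1 = 33.8.
Kora's profit: (33.8 − 3)·7.7 − (7.7)² = 177.87.

177.87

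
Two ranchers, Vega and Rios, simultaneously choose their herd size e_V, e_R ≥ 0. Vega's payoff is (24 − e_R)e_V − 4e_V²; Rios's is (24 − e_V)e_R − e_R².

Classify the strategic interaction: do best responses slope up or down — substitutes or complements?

Expanding Vega's payoff: 24e_V − e_Re_V − 4e_V².
∂π/∂e_V = 24 − e_R − 8e_V = 0, so e_V = 3 − 0.125e_R.
The best-response slope de_V/de_R = −0.125 < 0: the reaction function is downward-sloping, so the choices are strategic substitutes.

strategic substitutes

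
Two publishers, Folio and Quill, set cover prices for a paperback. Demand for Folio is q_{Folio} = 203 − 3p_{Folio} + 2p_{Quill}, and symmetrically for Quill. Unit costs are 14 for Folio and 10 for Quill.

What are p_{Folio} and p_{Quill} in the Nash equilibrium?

60.5, 59

Folio's profit: π = (p_{Folio} − 14)(203 − 3p_{Folio} + 2p_{Quill}).
∂π/∂p_{Folio} = 245 − 6p_{Folio} + 2p_{Quill} = 0 ⇒ p_{Folio} = 245/6 + (1/3)p_{Quill}.
Similarly p_{Quill} = 233/6 + (1/3)p_{Folio}.
Substituting the second reaction function into the first: p_{Folio} = 245/6 + (1/3)(233/6 + (1/3)p_{Folio}), which gives (8/9)p_{Folio} = 484/9 ⇒ p_{Folio} = 60.5.
Then p_{Quill} = 233/6 + (1/3)·60.5 = 59.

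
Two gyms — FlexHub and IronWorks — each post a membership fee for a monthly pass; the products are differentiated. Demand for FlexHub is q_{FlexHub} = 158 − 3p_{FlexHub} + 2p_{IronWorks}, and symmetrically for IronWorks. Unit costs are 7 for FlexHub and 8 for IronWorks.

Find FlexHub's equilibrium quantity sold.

FlexHub's profit: π = (p_{FlexHub} − 7)(158 − 3p_{FlexHub} + 2p_{IronWorks}).
∂π/∂p_{FlexHub} = 179 − 6p_{FlexHub} + 2p_{IronWorks} = 0 ⇒ p_{FlexHub} = 179/6 + (1/3)p_{IronWorks}.
Similarly p_{IronWorks} = 91/3 + (1/3)p_{FlexHub}.
Solving the two reaction functions simultaneously: (1 − (1/3)(1/3))p_{FlexHub} = 179/6 + (1/3)·(91/3), so (8/9)p_{FlexHub} = 719/18 and p_{FlexHub} = 44.9375.
Then p_{IronWorks} = 91/3 + (1/3)·44.9375 = 45.3125.
q_{FlexHub} = 158 − 3·44.9375 + 2·45.3125 = 113.8125.

113.8125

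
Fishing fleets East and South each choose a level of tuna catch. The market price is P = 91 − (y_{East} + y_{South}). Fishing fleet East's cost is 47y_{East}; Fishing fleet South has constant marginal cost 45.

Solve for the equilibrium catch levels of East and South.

Fishing fleet East's profit: π = y_{East}(91 − (y_{East} + y_{South})) − 47y_{East}.
∂π/∂y_{East} = 44 − 2y_{East} − y_{South} = 0, so y_{East} = 22 − 0.5y_{South}.
By the same steps for South: y_{South} = 23 − 0.5y_{East}.
Plugging y_{South} into East's best response: y_{East} = 22 − 0.5(23 − 0.5y_{East}) ⇒ 0.75y_{East} = 10.5, so y_{East} = 14.
Then y_{South} = 23 − 0.5·14 = 16.

14, 16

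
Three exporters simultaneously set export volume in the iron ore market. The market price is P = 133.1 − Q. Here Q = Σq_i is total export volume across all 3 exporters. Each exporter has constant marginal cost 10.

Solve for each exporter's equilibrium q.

A representative exporter's profit is π_i = q_i(133.1 − Q) − 10q_i, with Q = q_i + Σ_{j≠i} q_j.
First-order condition: 123.1 − 2q_i − Σ_{j≠i} q_j = 0.
In a symmetric equilibrium every exporter chooses the same q, so Σ_{j≠i} q_j = 2q. The condition becomes 123.1 − 4q = 0, giving q = 123.1/4 = 30.775.

30.775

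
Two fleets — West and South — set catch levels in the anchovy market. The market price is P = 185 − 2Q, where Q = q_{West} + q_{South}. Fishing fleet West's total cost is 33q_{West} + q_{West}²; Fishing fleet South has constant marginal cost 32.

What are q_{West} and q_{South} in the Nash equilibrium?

Fishing fleet West's profit: π = q_{West}(185 − 2(q_{West} + q_{South})) − 33q_{West} − q_{West}².
∂π/∂q_{West} = 152 − 6q_{West} − 2q_{South} = 0, so q_{West} = 76/3 − (1/3)q_{South}.
For South: ∂π/∂q_{South} = 153 − 4q_{South} − 2q_{West} = 0 ⇒ q_{South} = 38.25 − 0.5q_{West}.
Plugging q_{South} into West's best response: q_{West} = 76/3 − (1/3)(38.25 − 0.5q_{West}) ⇒ (5/6)q_{West} = 151/12, so q_{West} = 15.1.
Then q_{South} = 38.25 − 0.5·15.1 = 30.7.

15.1, 30.7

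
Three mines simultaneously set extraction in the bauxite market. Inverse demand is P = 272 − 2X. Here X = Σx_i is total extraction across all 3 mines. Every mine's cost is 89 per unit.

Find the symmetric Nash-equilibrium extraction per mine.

A representative mine's profit is π_i = x_i(272 − 2X) − 89x_i, with X = x_i + Σ_{j≠i} x_j.
First-order condition: 183 − 4x_i − 2Σ_{j≠i} x_j = 0.
With identical mines, set every x_j = x: then 183 − 4x − 4x = 0, i.e. x = 183/8 = 22.875.

22.875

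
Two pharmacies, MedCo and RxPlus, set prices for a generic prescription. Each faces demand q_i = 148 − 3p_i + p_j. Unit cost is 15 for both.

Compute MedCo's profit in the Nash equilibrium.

MedCo's profit: π = (p_{MedCo} − 15)(148 − 3p_{MedCo} + p_{RxPlus}).
∂π/∂p_{MedCo} = 193 − 6p_{MedCo} + p_{RxPlus} = 0 ⇒ p_{MedCo} = 193/6 + (1/6)p_{RxPlus}.
The game is symmetric, so in equilibrium p_{RxPlus} = p_{MedCo}: the reaction function gives (5/6)p_{MedCo} = 193/6, hence p_{MedCo} = 38.6.
q_{MedCo} = 148 − 3·38.6 + 38.6 = 70.8.
Profit = (38.6 − 15)·70.8 = 1670.88.

1670.88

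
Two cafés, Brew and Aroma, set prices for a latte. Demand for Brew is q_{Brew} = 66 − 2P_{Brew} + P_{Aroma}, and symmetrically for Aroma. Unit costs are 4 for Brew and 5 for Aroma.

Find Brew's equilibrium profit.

Brew's profit: π = (P_{Brew} − 4)(66 − 2P_{Brew} + P_{Aroma}).
∂π/∂P_{Brew} = 74 − 4P_{Brew} + P_{Aroma} = 0 ⇒ P_{Brew} = 18.5 + 0.25P_{Aroma}.
Similarly P_{Aroma} = 19 + 0.25P_{Brew}.
Plugging P_{Aroma} into Brew's best response: P_{Brew} = 18.5 + 0.25(19 + 0.25P_{Brew}) ⇒ 0.9375P_{Brew} = 23.25, so P_{Brew} = 24.8.
Then P_{Aroma} = 19 + 0.25·24.8 = 25.2.
q_{Brew} = 66 − 2·24.8 + 25.2 = 41.6.
Profit = (24.8 − 4)·41.6 = 865.28.

865.28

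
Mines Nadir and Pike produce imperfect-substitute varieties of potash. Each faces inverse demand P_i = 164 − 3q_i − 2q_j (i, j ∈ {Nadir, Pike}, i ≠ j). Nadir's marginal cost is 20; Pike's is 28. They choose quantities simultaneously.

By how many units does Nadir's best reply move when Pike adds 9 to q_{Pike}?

-3

Mine Nadir's profit: π = q_{Nadir}(164 − 3q_{Nadir} − 2q_{Pike}) − 20q_{Nadir}.
∂π/∂q_{Nadir} = 144 − 6q_{Nadir} − 2q_{Pike} = 0 ⇒ q_{Nadir} = 24 − (1/3)q_{Pike}.
The reaction-function slope is −1/3, so a 9-unit rise in q_{Pike} moves q_{Nadir} by −1/3 × 9 = −3. Nadir's best response falls — the actions are strategic substitutes.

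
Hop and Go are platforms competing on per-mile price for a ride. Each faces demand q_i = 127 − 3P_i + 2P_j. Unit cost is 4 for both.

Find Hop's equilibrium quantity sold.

92.25

Hop's profit: π = (P_{Hop} − 4)(127 − 3P_{Hop} + 2P_{Go}).
∂π/∂P_{Hop} = 139 − 6P_{Hop} + 2P_{Go} = 0 ⇒ P_{Hop} = 139/6 + (1/3)P_{Go}.
Setting P_{Hop} = P_{Go} in the reaction function: P_{Hop} = 139/6 + (1/3)P_{Hop}, so P_{Hop} = (139/6) / (2/3) = 34.75.
q_{Hop} = 127 − 3·34.75 + 2·34.75 = 92.25.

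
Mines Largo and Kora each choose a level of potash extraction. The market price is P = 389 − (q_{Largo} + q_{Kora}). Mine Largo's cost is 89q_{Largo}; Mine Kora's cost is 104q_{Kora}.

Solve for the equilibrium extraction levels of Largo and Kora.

Mine Largo's profit: π = q_{Largo}(389 − (q_{Largo} + q_{Kora})) − 89q_{Largo}.
∂π/∂q_{Largo} = 300 − 2q_{Largo} − q_{Kora} = 0, so q_{Largo} = 150 − 0.5q_{Kora}.
By the same steps for Kora: q_{Kora} = 142.5 − 0.5q_{Largo}.
Plugging q_{Kora} into Largo's best response: q_{Largo} = 150 − 0.5(142.5 − 0.5q_{Largo}) ⇒ 0.75q_{Largo} = 78.75, so q_{Largo} = 105.
Then q_{Kora} = 142.5 − 0.5·105 = 90.

105, 90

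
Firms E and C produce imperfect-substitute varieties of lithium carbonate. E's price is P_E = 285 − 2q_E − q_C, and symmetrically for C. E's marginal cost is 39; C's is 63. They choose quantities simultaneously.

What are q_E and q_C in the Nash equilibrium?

Firm E's profit: π = q_E(285 − 2q_E − q_C) − 39q_E.
∂π/∂q_E = 246 − 4q_E − q_C = 0 ⇒ q_E = 61.5 − 0.25q_C.
Similarly q_C = 55.5 − 0.25q_E.
Solving the two reaction functions simultaneously: (1 − (−0.25)(−0.25))q_E = 61.5 − 0.25·55.5, so 0.9375q_E = 47.625 and q_E = 50.8.
Then q_C = 55.5 − 0.25·50.8 = 42.8.

50.8, 42.8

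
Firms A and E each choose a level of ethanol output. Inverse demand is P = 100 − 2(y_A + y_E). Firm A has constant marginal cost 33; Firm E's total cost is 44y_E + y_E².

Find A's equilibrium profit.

Firm A's profit: π = y_A(100 − 2(y_A + y_E)) − 33y_A.
∂π/∂y_A = 67 − 4y_A − 2y_E = 0, so y_A = 16.75 − 0.5y_E.
For E: ∂π/∂y_E = 56 − 6y_E − 2y_A = 0 ⇒ y_E = 28/3 − (1/3)y_A.
Plugging y_E into A's best response: y_A = 16.75 − 0.5(28/3 − (1/3)y_A) ⇒ (5/6)y_A = 145/12, so y_A = 14.5.
Then y_E = 28/3 − (1/3)·14.5 = 4.5.
Price P = 100 − 2·19 = 62.
A's profit: (62 − 33)·14.5 = 420.5.

420.5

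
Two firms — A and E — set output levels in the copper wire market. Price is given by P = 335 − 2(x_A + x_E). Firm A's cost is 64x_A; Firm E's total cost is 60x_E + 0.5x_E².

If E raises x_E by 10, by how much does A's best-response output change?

Firm A's profit: π = x_A(335 − 2(x_A + x_E)) − 64x_A.
∂π/∂x_A = 271 − 4x_A − 2x_E = 0, so x_A = 67.75 − 0.5x_E.
The reaction-function slope is −0.5, so a 10-unit rise in x_E moves x_A by −0.5 × 10 = −5. A's best response falls — the actions are strategic substitutes.

-5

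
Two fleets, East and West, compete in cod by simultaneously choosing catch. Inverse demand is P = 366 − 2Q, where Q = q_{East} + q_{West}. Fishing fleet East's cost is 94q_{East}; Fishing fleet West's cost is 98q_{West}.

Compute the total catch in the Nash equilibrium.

90

Fishing fleet East's profit: π = q_{East}(366 − 2(q_{East} + q_{West})) − 94q_{East}.
∂π/∂q_{East} = 272 − 4q_{East} − 2q_{West} = 0, so q_{East} = 68 − 0.5q_{West}.
By the same steps for West: q_{West} = 67 − 0.5q_{East}.
Plugging q_{West} into East's best response: q_{East} = 68 − 0.5(67 − 0.5q_{East}) ⇒ 0.75q_{East} = 34.5, so q_{East} = 46.
Then q_{West} = 67 − 0.5·46 = 44.
Total catch: 46 + 44 = 90.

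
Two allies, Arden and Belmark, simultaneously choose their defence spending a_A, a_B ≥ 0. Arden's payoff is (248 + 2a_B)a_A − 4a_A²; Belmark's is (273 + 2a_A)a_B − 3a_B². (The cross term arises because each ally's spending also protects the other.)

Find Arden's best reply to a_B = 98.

Expanding Arden's payoff: 248a_A + 2a_Ba_A − 4a_A².
∂π/∂a_A = 248 + 2a_B − 8a_A = 0, so a_A = 31 + 0.25a_B.
At a_B = 98: a_A = 31 + 0.25·98 = 55.5.

55.5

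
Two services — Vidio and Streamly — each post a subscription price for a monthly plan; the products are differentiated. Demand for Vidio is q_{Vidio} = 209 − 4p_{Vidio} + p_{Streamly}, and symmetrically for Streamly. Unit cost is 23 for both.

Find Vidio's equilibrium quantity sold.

Vidio's profit: π = (p_{Vidio} − 23)(209 − 4p_{Vidio} + p_{Streamly}).
∂π/∂p_{Vidio} = 301 − 8p_{Vidio} + p_{Streamly} = 0 ⇒ p_{Vidio} = 37.625 + 0.125p_{Streamly}.
Setting p_{Vidio} = p_{Streamly} in the reaction function: p_{Vidio} = 37.625 + 0.125p_{Vidio}, so p_{Vidio} = 37.625 / 0.875 = 43.
q_{Vidio} = 209 − 4·43 + 43 = 80.

80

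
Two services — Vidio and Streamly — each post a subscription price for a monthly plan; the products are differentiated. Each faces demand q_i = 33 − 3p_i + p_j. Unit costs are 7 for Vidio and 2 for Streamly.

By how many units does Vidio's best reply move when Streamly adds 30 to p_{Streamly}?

5

Vidio's profit: π = (p_{Vidio} − 7)(33 − 3p_{Vidio} + p_{Streamly}).
∂π/∂p_{Vidio} = 54 − 6p_{Vidio} + p_{Streamly} = 0 ⇒ p_{Vidio} = 9 + (1/6)p_{Streamly}.
The reaction-function slope is 1/6, so a 30-unit rise in p_{Streamly} moves p_{Vidio} by 1/6 × 30 = 5. Vidio's best response rises — the actions are strategic complements.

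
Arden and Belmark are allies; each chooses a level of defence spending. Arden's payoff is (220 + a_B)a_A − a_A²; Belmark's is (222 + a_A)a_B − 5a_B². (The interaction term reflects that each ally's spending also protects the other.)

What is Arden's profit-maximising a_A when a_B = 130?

Expanding Arden's payoff: 220a_A + a_Ba_A − a_A².
∂π/∂a_A = 220 + a_B − 2a_A = 0, so a_A = 110 + 0.5a_B.
At a_B = 130: a_A = 110 + 0.5·130 = 175.

175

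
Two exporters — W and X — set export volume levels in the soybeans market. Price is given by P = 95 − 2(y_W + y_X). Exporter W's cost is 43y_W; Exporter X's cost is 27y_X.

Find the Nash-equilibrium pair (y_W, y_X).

6, 14

Exporter W's profit: π = y_W(95 − 2(y_W + y_X)) − 43y_W.
∂π/∂y_W = 52 − 4y_W − 2y_X = 0, so y_W = 13 − 0.5y_X.
By the same steps for X: y_X = 17 − 0.5y_W.
Substituting the second reaction function into the first: y_W = 13 − 0.5(17 − 0.5y_W), which gives 0.75y_W = 4.5 ⇒ y_W = 6.
Then y_X = 17 − 0.5·6 = 14.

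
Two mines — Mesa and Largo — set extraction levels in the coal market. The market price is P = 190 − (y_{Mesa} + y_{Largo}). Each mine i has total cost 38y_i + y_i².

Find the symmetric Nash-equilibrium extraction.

30.4

Mine Mesa's profit: π = y_{Mesa}(190 − (y_{Mesa} + y_{Largo})) − 38y_{Mesa} − y_{Mesa}².
∂π/∂y_{Mesa} = 152 − 4y_{Mesa} − y_{Largo} = 0, so y_{Mesa} = 38 − 0.25y_{Largo}.
The game is symmetric, so in equilibrium y_{Largo} = y_{Mesa}: the reaction function gives 1.25y_{Mesa} = 38, hence y_{Mesa} = 30.4.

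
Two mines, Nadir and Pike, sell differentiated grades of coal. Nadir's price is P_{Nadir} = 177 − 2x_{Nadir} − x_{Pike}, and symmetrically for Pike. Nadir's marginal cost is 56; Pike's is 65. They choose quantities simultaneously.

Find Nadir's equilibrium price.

105.6

Mine Nadir's profit: π = x_{Nadir}(177 − 2x_{Nadir} − x_{Pike}) − 56x_{Nadir}.
∂π/∂x_{Nadir} = 121 − 4x_{Nadir} − x_{Pike} = 0 ⇒ x_{Nadir} = 30.25 − 0.25x_{Pike}.
Similarly x_{Pike} = 28 − 0.25x_{Nadir}.
Substituting the second reaction function into the first: x_{Nadir} = 30.25 − 0.25(28 − 0.25x_{Nadir}), which gives 0.9375x_{Nadir} = 23.25 ⇒ x_{Nadir} = 24.8.
Then x_{Pike} = 28 − 0.25·24.8 = 21.8.
P_{Nadir} = 177 − 2·24.8 − 21.8 = 105.6.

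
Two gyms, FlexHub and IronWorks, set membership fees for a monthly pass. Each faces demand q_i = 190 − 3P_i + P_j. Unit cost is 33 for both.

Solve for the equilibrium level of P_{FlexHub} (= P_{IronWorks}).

FlexHub's profit: π = (P_{FlexHub} − 33)(190 − 3P_{FlexHub} + P_{IronWorks}).
∂π/∂P_{FlexHub} = 289 − 6P_{FlexHub} + P_{IronWorks} = 0 ⇒ P_{FlexHub} = 289/6 + (1/6)P_{IronWorks}.
Setting P_{FlexHub} = P_{IronWorks} in the reaction function: P_{FlexHub} = 289/6 + (1/6)P_{FlexHub}, so P_{FlexHub} = (289/6) / (5/6) = 57.8.

57.8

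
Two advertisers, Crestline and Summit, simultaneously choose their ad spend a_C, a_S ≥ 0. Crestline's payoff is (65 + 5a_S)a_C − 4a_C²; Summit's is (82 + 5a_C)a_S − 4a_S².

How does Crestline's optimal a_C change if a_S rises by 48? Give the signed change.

Expanding Crestline's payoff: 65a_C + 5a_Sa_C − 4a_C².
∂π/∂a_C = 65 + 5a_S − 8a_C = 0, so a_C = 8.125 + 0.625a_S.
The reaction-function slope is 0.625, so a 48-unit rise in a_S moves a_C by 0.625 × 48 = 30. Crestline's best response rises — the actions are strategic complements.

30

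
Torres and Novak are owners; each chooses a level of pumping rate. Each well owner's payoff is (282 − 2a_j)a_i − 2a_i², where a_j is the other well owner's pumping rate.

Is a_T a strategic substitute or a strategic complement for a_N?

Torres's payoff is (282 − 2a_N)a_T − 2a_T².
∂π/∂a_T = 282 − 2a_N − 4a_T = 0, so a_T = 70.5 − 0.5a_N.
The best-response slope da_T/da_N = −0.5 < 0: the reaction function is downward-sloping, so the choices are strategic substitutes.

strategic substitutes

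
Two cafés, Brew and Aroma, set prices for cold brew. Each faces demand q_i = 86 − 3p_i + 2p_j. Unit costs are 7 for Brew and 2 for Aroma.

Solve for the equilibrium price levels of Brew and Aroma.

Brew's profit: π = (p_{Brew} − 7)(86 − 3p_{Brew} + 2p_{Aroma}).
∂π/∂p_{Brew} = 107 − 6p_{Brew} + 2p_{Aroma} = 0 ⇒ p_{Brew} = 107/6 + (1/3)p_{Aroma}.
Similarly p_{Aroma} = 46/3 + (1/3)p_{Brew}.
Substituting the second reaction function into the first: p_{Brew} = 107/6 + (1/3)(46/3 + (1/3)p_{Brew}), which gives (8/9)p_{Brew} = 413/18 ⇒ p_{Brew} = 25.8125.
Then p_{Aroma} = 46/3 + (1/3)·25.8125 = 23.9375.

25.8125, 23.9375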